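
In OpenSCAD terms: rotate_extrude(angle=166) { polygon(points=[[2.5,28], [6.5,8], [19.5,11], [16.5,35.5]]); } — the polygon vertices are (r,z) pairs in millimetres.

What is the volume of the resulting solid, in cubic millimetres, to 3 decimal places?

Volume = 10538.131 mm³

Profile (r,z), 4 vertices: (2.5,28) (6.5,8) (19.5,11) (16.5,35.5)
edge 0: (2.5,28)→(6.5,8)  cross = 2.5·8 − 6.5·28 = -162.0000; (r_i+r_j)·cross = 9·-162.0000 = -1458.0000
edge 1: (6.5,8)→(19.5,11)  cross = 6.5·11 − 19.5·8 = -84.5000; (r_i+r_j)·cross = 26·-84.5000 = -2197.0000
edge 2: (19.5,11)→(16.5,35.5)  cross = 19.5·35.5 − 16.5·11 = 510.7500; (r_i+r_j)·cross = 36·510.7500 = 18387.0000
edge 3: (16.5,35.5)→(2.5,28)  cross = 16.5·28 − 2.5·35.5 = 373.2500; (r_i+r_j)·cross = 19·373.2500 = 7091.7500
Σcross = 637.5000 → A = |Σcross|/2 = 318.7500 mm²
Σ(r_i+r_j)·cross = 21823.7500 → first moment M = |Σ|/6 = 3637.2917
R_c = M/A = 3637.2917/318.7500 = 11.4111 mm
θ = 166° = 2.897247 rad
V = θ·R_c·A = 2.897247·11.4111·318.7500 = 10538.131 mm³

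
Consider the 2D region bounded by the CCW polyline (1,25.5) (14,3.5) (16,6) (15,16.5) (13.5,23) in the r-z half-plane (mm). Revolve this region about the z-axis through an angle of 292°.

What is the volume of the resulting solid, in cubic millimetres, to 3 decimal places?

Profile (r,z), 5 vertices: (1,25.5) (14,3.5) (16,6) (15,16.5) (13.5,23)
edge 0: (1,25.5)→(14,3.5)  cross = 1·3.5 − 14·25.5 = -353.5000; (r_i+r_j)·cross = 15·-353.5000 = -5302.5000
edge 1: (14,3.5)→(16,6)  cross = 14·6 − 16·3.5 = 28.0000; (r_i+r_j)·cross = 30·28.0000 = 840.0000
edge 2: (16,6)→(15,16.5)  cross = 16·16.5 − 15·6 = 174.0000; (r_i+r_j)·cross = 31·174.0000 = 5394.0000
edge 3: (15,16.5)→(13.5,23)  cross = 15·23 − 13.5·16.5 = 122.2500; (r_i+r_j)·cross = 28.5·122.2500 = 3484.1250
edge 4: (13.5,23)→(1,25.5)  cross = 13.5·25.5 − 1·23 = 321.2500; (r_i+r_j)·cross = 14.5·321.2500 = 4658.1250
Σcross = 292.0000 → A = |Σcross|/2 = 146.0000 mm²
Σ(r_i+r_j)·cross = 9073.7500 → first moment M = |Σ|/6 = 1512.2917
R_c = M/A = 1512.2917/146.0000 = 10.3582 mm
θ = 292° = 5.096361 rad
V = θ·R_c·A = 5.096361·10.3582·146.0000 = 7707.185 mm³

Volume = 7707.185 mm³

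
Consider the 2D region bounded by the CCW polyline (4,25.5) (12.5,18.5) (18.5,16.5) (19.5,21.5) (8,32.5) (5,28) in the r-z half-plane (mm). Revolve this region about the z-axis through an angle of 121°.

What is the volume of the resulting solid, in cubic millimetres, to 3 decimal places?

Profile (r,z), 6 vertices: (4,25.5) (12.5,18.5) (18.5,16.5) (19.5,21.5) (8,32.5) (5,28)
edge 0: (4,25.5)→(12.5,18.5)  cross = 4·18.5 − 12.5·25.5 = -244.7500; (r_i+r_j)·cross = 16.5·-244.7500 = -4038.3750
edge 1: (12.5,18.5)→(18.5,16.5)  cross = 12.5·16.5 − 18.5·18.5 = -136.0000; (r_i+r_j)·cross = 31·-136.0000 = -4216.0000
edge 2: (18.5,16.5)→(19.5,21.5)  cross = 18.5·21.5 − 19.5·16.5 = 76.0000; (r_i+r_j)·cross = 38·76.0000 = 2888.0000
edge 3: (19.5,21.5)→(8,32.5)  cross = 19.5·32.5 − 8·21.5 = 461.7500; (r_i+r_j)·cross = 27.5·461.7500 = 12698.1250
edge 4: (8,32.5)→(5,28)  cross = 8·28 − 5·32.5 = 61.5000; (r_i+r_j)·cross = 13·61.5000 = 799.5000
edge 5: (5,28)→(4,25.5)  cross = 5·25.5 − 4·28 = 15.5000; (r_i+r_j)·cross = 9·15.5000 = 139.5000
Σcross = 234.0000 → A = |Σcross|/2 = 117.0000 mm²
Σ(r_i+r_j)·cross = 8270.7500 → first moment M = |Σ|/6 = 1378.4583
R_c = M/A = 1378.4583/117.0000 = 11.7817 mm
θ = 121° = 2.111848 rad
V = θ·R_c·A = 2.111848·11.7817·117.0000 = 2911.095 mm³

Volume = 2911.095 mm³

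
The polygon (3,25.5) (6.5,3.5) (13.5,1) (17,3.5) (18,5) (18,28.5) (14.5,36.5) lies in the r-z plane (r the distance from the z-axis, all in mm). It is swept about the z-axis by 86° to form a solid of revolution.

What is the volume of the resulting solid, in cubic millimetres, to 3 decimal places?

Profile (r,z), 7 vertices: (3,25.5) (6.5,3.5) (13.5,1) (17,3.5) (18,5) (18,28.5) (14.5,36.5)
edge 0: (3,25.5)→(6.5,3.5)  cross = 3·3.5 − 6.5·25.5 = -155.2500; (r_i+r_j)·cross = 9.5·-155.2500 = -1474.8750
edge 1: (6.5,3.5)→(13.5,1)  cross = 6.5·1 − 13.5·3.5 = -40.7500; (r_i+r_j)·cross = 20·-40.7500 = -815.0000
edge 2: (13.5,1)→(17,3.5)  cross = 13.5·3.5 − 17·1 = 30.2500; (r_i+r_j)·cross = 30.5·30.2500 = 922.6250
edge 3: (17,3.5)→(18,5)  cross = 17·5 − 18·3.5 = 22.0000; (r_i+r_j)·cross = 35·22.0000 = 770.0000
edge 4: (18,5)→(18,28.5)  cross = 18·28.5 − 18·5 = 423.0000; (r_i+r_j)·cross = 36·423.0000 = 15228.0000
edge 5: (18,28.5)→(14.5,36.5)  cross = 18·36.5 − 14.5·28.5 = 243.7500; (r_i+r_j)·cross = 32.5·243.7500 = 7921.8750
edge 6: (14.5,36.5)→(3,25.5)  cross = 14.5·25.5 − 3·36.5 = 260.2500; (r_i+r_j)·cross = 17.5·260.2500 = 4554.3750
Σcross = 783.2500 → A = |Σcross|/2 = 391.6250 mm²
Σ(r_i+r_j)·cross = 27107.0000 → first moment M = |Σ|/6 = 4517.8333
R_c = M/A = 4517.8333/391.6250 = 11.5361 mm
θ = 86° = 1.500983 rad
V = θ·R_c·A = 1.500983·11.5361·391.6250 = 6781.192 mm³

Volume = 6781.192 mm³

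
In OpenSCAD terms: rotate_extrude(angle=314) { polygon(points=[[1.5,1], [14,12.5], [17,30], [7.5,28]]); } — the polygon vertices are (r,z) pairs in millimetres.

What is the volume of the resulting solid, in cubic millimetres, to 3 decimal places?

Profile (r,z), 4 vertices: (1.5,1) (14,12.5) (17,30) (7.5,28)
edge 0: (1.5,1)→(14,12.5)  cross = 1.5·12.5 − 14·1 = 4.7500; (r_i+r_j)·cross = 15.5·4.7500 = 73.6250
edge 1: (14,12.5)→(17,30)  cross = 14·30 − 17·12.5 = 207.5000; (r_i+r_j)·cross = 31·207.5000 = 6432.5000
edge 2: (17,30)→(7.5,28)  cross = 17·28 − 7.5·30 = 251.0000; (r_i+r_j)·cross = 24.5·251.0000 = 6149.5000
edge 3: (7.5,28)→(1.5,1)  cross = 7.5·1 − 1.5·28 = -34.5000; (r_i+r_j)·cross = 9·-34.5000 = -310.5000
Σcross = 428.7500 → A = |Σcross|/2 = 214.3750 mm²
Σ(r_i+r_j)·cross = 12345.1250 → first moment M = |Σ|/6 = 2057.5208
R_c = M/A = 2057.5208/214.3750 = 9.5978 mm
θ = 314° = 5.480334 rad
V = θ·R_c·A = 5.480334·9.5978·214.3750 = 11275.901 mm³

Volume = 11275.901 mm³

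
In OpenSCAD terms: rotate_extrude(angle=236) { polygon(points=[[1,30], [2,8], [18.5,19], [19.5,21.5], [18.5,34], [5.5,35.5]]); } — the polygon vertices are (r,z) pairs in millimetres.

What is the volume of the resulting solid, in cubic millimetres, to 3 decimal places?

Profile (r,z), 6 vertices: (1,30) (2,8) (18.5,19) (19.5,21.5) (18.5,34) (5.5,35.5)
edge 0: (1,30)→(2,8)  cross = 1·8 − 2·30 = -52.0000; (r_i+r_j)·cross = 3·-52.0000 = -156.0000
edge 1: (2,8)→(18.5,19)  cross = 2·19 − 18.5·8 = -110.0000; (r_i+r_j)·cross = 20.5·-110.0000 = -2255.0000
edge 2: (18.5,19)→(19.5,21.5)  cross = 18.5·21.5 − 19.5·19 = 27.2500; (r_i+r_j)·cross = 38·27.2500 = 1035.5000
edge 3: (19.5,21.5)→(18.5,34)  cross = 19.5·34 − 18.5·21.5 = 265.2500; (r_i+r_j)·cross = 38·265.2500 = 10079.5000
edge 4: (18.5,34)→(5.5,35.5)  cross = 18.5·35.5 − 5.5·34 = 469.7500; (r_i+r_j)·cross = 24·469.7500 = 11274.0000
edge 5: (5.5,35.5)→(1,30)  cross = 5.5·30 − 1·35.5 = 129.5000; (r_i+r_j)·cross = 6.5·129.5000 = 841.7500
Σcross = 729.7500 → A = |Σcross|/2 = 364.8750 mm²
Σ(r_i+r_j)·cross = 20819.7500 → first moment M = |Σ|/6 = 3469.9583
R_c = M/A = 3469.9583/364.8750 = 9.5100 mm
θ = 236° = 4.118977 rad
V = θ·R_c·A = 4.118977·9.5100·364.8750 = 14292.679 mm³

Volume = 14292.679 mm³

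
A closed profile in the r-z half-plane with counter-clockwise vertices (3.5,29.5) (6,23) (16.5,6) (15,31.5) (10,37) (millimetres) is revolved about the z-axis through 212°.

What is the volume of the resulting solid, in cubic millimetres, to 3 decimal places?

Volume = 8094.504 mm³

Profile (r,z), 5 vertices: (3.5,29.5) (6,23) (16.5,6) (15,31.5) (10,37)
edge 0: (3.5,29.5)→(6,23)  cross = 3.5·23 − 6·29.5 = -96.5000; (r_i+r_j)·cross = 9.5·-96.5000 = -916.7500
edge 1: (6,23)→(16.5,6)  cross = 6·6 − 16.5·23 = -343.5000; (r_i+r_j)·cross = 22.5·-343.5000 = -7728.7500
edge 2: (16.5,6)→(15,31.5)  cross = 16.5·31.5 − 15·6 = 429.7500; (r_i+r_j)·cross = 31.5·429.7500 = 13537.1250
edge 3: (15,31.5)→(10,37)  cross = 15·37 − 10·31.5 = 240.0000; (r_i+r_j)·cross = 25·240.0000 = 6000.0000
edge 4: (10,37)→(3.5,29.5)  cross = 10·29.5 − 3.5·37 = 165.5000; (r_i+r_j)·cross = 13.5·165.5000 = 2234.2500
Σcross = 395.2500 → A = |Σcross|/2 = 197.6250 mm²
Σ(r_i+r_j)·cross = 13125.8750 → first moment M = |Σ|/6 = 2187.6458
R_c = M/A = 2187.6458/197.6250 = 11.0697 mm
θ = 212° = 3.700098 rad
V = θ·R_c·A = 3.700098·11.0697·197.6250 = 8094.504 mm³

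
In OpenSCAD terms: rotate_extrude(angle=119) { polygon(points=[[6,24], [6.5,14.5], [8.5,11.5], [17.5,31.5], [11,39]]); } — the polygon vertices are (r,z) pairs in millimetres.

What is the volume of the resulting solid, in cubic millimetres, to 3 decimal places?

Profile (r,z), 5 vertices: (6,24) (6.5,14.5) (8.5,11.5) (17.5,31.5) (11,39)
edge 0: (6,24)→(6.5,14.5)  cross = 6·14.5 − 6.5·24 = -69.0000; (r_i+r_j)·cross = 12.5·-69.0000 = -862.5000
edge 1: (6.5,14.5)→(8.5,11.5)  cross = 6.5·11.5 − 8.5·14.5 = -48.5000; (r_i+r_j)·cross = 15·-48.5000 = -727.5000
edge 2: (8.5,11.5)→(17.5,31.5)  cross = 8.5·31.5 − 17.5·11.5 = 66.5000; (r_i+r_j)·cross = 26·66.5000 = 1729.0000
edge 3: (17.5,31.5)→(11,39)  cross = 17.5·39 − 11·31.5 = 336.0000; (r_i+r_j)·cross = 28.5·336.0000 = 9576.0000
edge 4: (11,39)→(6,24)  cross = 11·24 − 6·39 = 30.0000; (r_i+r_j)·cross = 17·30.0000 = 510.0000
Σcross = 315.0000 → A = |Σcross|/2 = 157.5000 mm²
Σ(r_i+r_j)·cross = 10225.0000 → first moment M = |Σ|/6 = 1704.1667
R_c = M/A = 1704.1667/157.5000 = 10.8201 mm
θ = 119° = 2.076942 rad
V = θ·R_c·A = 2.076942·10.8201·157.5000 = 3539.455 mm³

Volume = 3539.455 mm³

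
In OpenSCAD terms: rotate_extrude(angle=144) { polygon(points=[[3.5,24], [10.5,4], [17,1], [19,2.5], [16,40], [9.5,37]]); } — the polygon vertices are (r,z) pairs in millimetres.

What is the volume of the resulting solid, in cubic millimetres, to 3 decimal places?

Profile (r,z), 6 vertices: (3.5,24) (10.5,4) (17,1) (19,2.5) (16,40) (9.5,37)
edge 0: (3.5,24)→(10.5,4)  cross = 3.5·4 − 10.5·24 = -238.0000; (r_i+r_j)·cross = 14·-238.0000 = -3332.0000
edge 1: (10.5,4)→(17,1)  cross = 10.5·1 − 17·4 = -57.5000; (r_i+r_j)·cross = 27.5·-57.5000 = -1581.2500
edge 2: (17,1)→(19,2.5)  cross = 17·2.5 − 19·1 = 23.5000; (r_i+r_j)·cross = 36·23.5000 = 846.0000
edge 3: (19,2.5)→(16,40)  cross = 19·40 − 16·2.5 = 720.0000; (r_i+r_j)·cross = 35·720.0000 = 25200.0000
edge 4: (16,40)→(9.5,37)  cross = 16·37 − 9.5·40 = 212.0000; (r_i+r_j)·cross = 25.5·212.0000 = 5406.0000
edge 5: (9.5,37)→(3.5,24)  cross = 9.5·24 − 3.5·37 = 98.5000; (r_i+r_j)·cross = 13·98.5000 = 1280.5000
Σcross = 758.5000 → A = |Σcross|/2 = 379.2500 mm²
Σ(r_i+r_j)·cross = 27819.2500 → first moment M = |Σ|/6 = 4636.5417
R_c = M/A = 4636.5417/379.2500 = 12.2256 mm
θ = 144° = 2.513274 rad
V = θ·R_c·A = 2.513274·12.2256·379.2500 = 11652.900 mm³

Volume = 11652.900 mm³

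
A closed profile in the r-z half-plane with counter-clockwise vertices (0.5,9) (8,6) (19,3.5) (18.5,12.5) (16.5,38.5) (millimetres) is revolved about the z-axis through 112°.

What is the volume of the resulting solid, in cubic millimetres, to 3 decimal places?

Volume = 7648.644 mm³

Profile (r,z), 5 vertices: (0.5,9) (8,6) (19,3.5) (18.5,12.5) (16.5,38.5)
edge 0: (0.5,9)→(8,6)  cross = 0.5·6 − 8·9 = -69.0000; (r_i+r_j)·cross = 8.5·-69.0000 = -586.5000
edge 1: (8,6)→(19,3.5)  cross = 8·3.5 − 19·6 = -86.0000; (r_i+r_j)·cross = 27·-86.0000 = -2322.0000
edge 2: (19,3.5)→(18.5,12.5)  cross = 19·12.5 − 18.5·3.5 = 172.7500; (r_i+r_j)·cross = 37.5·172.7500 = 6478.1250
edge 3: (18.5,12.5)→(16.5,38.5)  cross = 18.5·38.5 − 16.5·12.5 = 506.0000; (r_i+r_j)·cross = 35·506.0000 = 17710.0000
edge 4: (16.5,38.5)→(0.5,9)  cross = 16.5·9 − 0.5·38.5 = 129.2500; (r_i+r_j)·cross = 17·129.2500 = 2197.2500
Σcross = 653.0000 → A = |Σcross|/2 = 326.5000 mm²
Σ(r_i+r_j)·cross = 23476.8750 → first moment M = |Σ|/6 = 3912.8125
R_c = M/A = 3912.8125/326.5000 = 11.9841 mm
θ = 112° = 1.954769 rad
V = θ·R_c·A = 1.954769·11.9841·326.5000 = 7648.644 mm³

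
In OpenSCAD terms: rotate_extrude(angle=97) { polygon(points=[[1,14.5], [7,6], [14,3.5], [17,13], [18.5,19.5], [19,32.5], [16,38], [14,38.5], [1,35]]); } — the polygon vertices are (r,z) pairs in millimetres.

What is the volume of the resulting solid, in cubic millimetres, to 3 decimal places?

Volume = 8461.778 mm³

Profile (r,z), 9 vertices: (1,14.5) (7,6) (14,3.5) (17,13) (18.5,19.5) (19,32.5) (16,38) (14,38.5) (1,35)
edge 0: (1,14.5)→(7,6)  cross = 1·6 − 7·14.5 = -95.5000; (r_i+r_j)·cross = 8·-95.5000 = -764.0000
edge 1: (7,6)→(14,3.5)  cross = 7·3.5 − 14·6 = -59.5000; (r_i+r_j)·cross = 21·-59.5000 = -1249.5000
edge 2: (14,3.5)→(17,13)  cross = 14·13 − 17·3.5 = 122.5000; (r_i+r_j)·cross = 31·122.5000 = 3797.5000
edge 3: (17,13)→(18.5,19.5)  cross = 17·19.5 − 18.5·13 = 91.0000; (r_i+r_j)·cross = 35.5·91.0000 = 3230.5000
edge 4: (18.5,19.5)→(19,32.5)  cross = 18.5·32.5 − 19·19.5 = 230.7500; (r_i+r_j)·cross = 37.5·230.7500 = 8653.1250
edge 5: (19,32.5)→(16,38)  cross = 19·38 − 16·32.5 = 202.0000; (r_i+r_j)·cross = 35·202.0000 = 7070.0000
edge 6: (16,38)→(14,38.5)  cross = 16·38.5 − 14·38 = 84.0000; (r_i+r_j)·cross = 30·84.0000 = 2520.0000
edge 7: (14,38.5)→(1,35)  cross = 14·35 − 1·38.5 = 451.5000; (r_i+r_j)·cross = 15·451.5000 = 6772.5000
edge 8: (1,35)→(1,14.5)  cross = 1·14.5 − 1·35 = -20.5000; (r_i+r_j)·cross = 2·-20.5000 = -41.0000
Σcross = 1006.2500 → A = |Σcross|/2 = 503.1250 mm²
Σ(r_i+r_j)·cross = 29989.1250 → first moment M = |Σ|/6 = 4998.1875
R_c = M/A = 4998.1875/503.1250 = 9.9343 mm
θ = 97° = 1.692969 rad
V = θ·R_c·A = 1.692969·9.9343·503.1250 = 8461.778 mm³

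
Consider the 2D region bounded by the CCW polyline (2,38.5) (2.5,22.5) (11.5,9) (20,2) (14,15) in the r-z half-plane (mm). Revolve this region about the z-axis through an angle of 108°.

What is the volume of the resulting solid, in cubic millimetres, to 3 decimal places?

Volume = 2798.649 mm³

Profile (r,z), 5 vertices: (2,38.5) (2.5,22.5) (11.5,9) (20,2) (14,15)
edge 0: (2,38.5)→(2.5,22.5)  cross = 2·22.5 − 2.5·38.5 = -51.2500; (r_i+r_j)·cross = 4.5·-51.2500 = -230.6250
edge 1: (2.5,22.5)→(11.5,9)  cross = 2.5·9 − 11.5·22.5 = -236.2500; (r_i+r_j)·cross = 14·-236.2500 = -3307.5000
edge 2: (11.5,9)→(20,2)  cross = 11.5·2 − 20·9 = -157.0000; (r_i+r_j)·cross = 31.5·-157.0000 = -4945.5000
edge 3: (20,2)→(14,15)  cross = 20·15 − 14·2 = 272.0000; (r_i+r_j)·cross = 34·272.0000 = 9248.0000
edge 4: (14,15)→(2,38.5)  cross = 14·38.5 − 2·15 = 509.0000; (r_i+r_j)·cross = 16·509.0000 = 8144.0000
Σcross = 336.5000 → A = |Σcross|/2 = 168.2500 mm²
Σ(r_i+r_j)·cross = 8908.3750 → first moment M = |Σ|/6 = 1484.7292
R_c = M/A = 1484.7292/168.2500 = 8.8245 mm
θ = 108° = 1.884956 rad
V = θ·R_c·A = 1.884956·8.8245·168.2500 = 2798.649 mm³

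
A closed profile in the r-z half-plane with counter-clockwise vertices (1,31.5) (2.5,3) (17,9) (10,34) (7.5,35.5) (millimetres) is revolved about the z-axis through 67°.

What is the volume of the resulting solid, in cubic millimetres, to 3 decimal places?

Volume = 3081.584 mm³

Profile (r,z), 5 vertices: (1,31.5) (2.5,3) (17,9) (10,34) (7.5,35.5)
edge 0: (1,31.5)→(2.5,3)  cross = 1·3 − 2.5·31.5 = -75.7500; (r_i+r_j)·cross = 3.5·-75.7500 = -265.1250
edge 1: (2.5,3)→(17,9)  cross = 2.5·9 − 17·3 = -28.5000; (r_i+r_j)·cross = 19.5·-28.5000 = -555.7500
edge 2: (17,9)→(10,34)  cross = 17·34 − 10·9 = 488.0000; (r_i+r_j)·cross = 27·488.0000 = 13176.0000
edge 3: (10,34)→(7.5,35.5)  cross = 10·35.5 − 7.5·34 = 100.0000; (r_i+r_j)·cross = 17.5·100.0000 = 1750.0000
edge 4: (7.5,35.5)→(1,31.5)  cross = 7.5·31.5 − 1·35.5 = 200.7500; (r_i+r_j)·cross = 8.5·200.7500 = 1706.3750
Σcross = 684.5000 → A = |Σcross|/2 = 342.2500 mm²
Σ(r_i+r_j)·cross = 15811.5000 → first moment M = |Σ|/6 = 2635.2500
R_c = M/A = 2635.2500/342.2500 = 7.6998 mm
θ = 67° = 1.169371 rad
V = θ·R_c·A = 1.169371·7.6998·342.2500 = 3081.584 mm³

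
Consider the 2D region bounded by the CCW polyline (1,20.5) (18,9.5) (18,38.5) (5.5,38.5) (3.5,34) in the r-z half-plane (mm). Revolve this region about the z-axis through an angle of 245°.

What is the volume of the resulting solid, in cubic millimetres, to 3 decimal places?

Volume = 17040.798 mm³

Profile (r,z), 5 vertices: (1,20.5) (18,9.5) (18,38.5) (5.5,38.5) (3.5,34)
edge 0: (1,20.5)→(18,9.5)  cross = 1·9.5 − 18·20.5 = -359.5000; (r_i+r_j)·cross = 19·-359.5000 = -6830.5000
edge 1: (18,9.5)→(18,38.5)  cross = 18·38.5 − 18·9.5 = 522.0000; (r_i+r_j)·cross = 36·522.0000 = 18792.0000
edge 2: (18,38.5)→(5.5,38.5)  cross = 18·38.5 − 5.5·38.5 = 481.2500; (r_i+r_j)·cross = 23.5·481.2500 = 11309.3750
edge 3: (5.5,38.5)→(3.5,34)  cross = 5.5·34 − 3.5·38.5 = 52.2500; (r_i+r_j)·cross = 9·52.2500 = 470.2500
edge 4: (3.5,34)→(1,20.5)  cross = 3.5·20.5 − 1·34 = 37.7500; (r_i+r_j)·cross = 4.5·37.7500 = 169.8750
Σcross = 733.7500 → A = |Σcross|/2 = 366.8750 mm²
Σ(r_i+r_j)·cross = 23911.0000 → first moment M = |Σ|/6 = 3985.1667
R_c = M/A = 3985.1667/366.8750 = 10.8625 mm
θ = 245° = 4.276057 rad
V = θ·R_c·A = 4.276057·10.8625·366.8750 = 17040.798 mm³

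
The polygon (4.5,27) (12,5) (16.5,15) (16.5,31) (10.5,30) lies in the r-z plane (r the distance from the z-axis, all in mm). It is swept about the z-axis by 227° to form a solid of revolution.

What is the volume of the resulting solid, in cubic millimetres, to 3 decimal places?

Profile (r,z), 5 vertices: (4.5,27) (12,5) (16.5,15) (16.5,31) (10.5,30)
edge 0: (4.5,27)→(12,5)  cross = 4.5·5 − 12·27 = -301.5000; (r_i+r_j)·cross = 16.5·-301.5000 = -4974.7500
edge 1: (12,5)→(16.5,15)  cross = 12·15 − 16.5·5 = 97.5000; (r_i+r_j)·cross = 28.5·97.5000 = 2778.7500
edge 2: (16.5,15)→(16.5,31)  cross = 16.5·31 − 16.5·15 = 264.0000; (r_i+r_j)·cross = 33·264.0000 = 8712.0000
edge 3: (16.5,31)→(10.5,30)  cross = 16.5·30 − 10.5·31 = 169.5000; (r_i+r_j)·cross = 27·169.5000 = 4576.5000
edge 4: (10.5,30)→(4.5,27)  cross = 10.5·27 − 4.5·30 = 148.5000; (r_i+r_j)·cross = 15·148.5000 = 2227.5000
Σcross = 378.0000 → A = |Σcross|/2 = 189.0000 mm²
Σ(r_i+r_j)·cross = 13320.0000 → first moment M = |Σ|/6 = 2220.0000
R_c = M/A = 2220.0000/189.0000 = 11.7460 mm
θ = 227° = 3.961897 rad
V = θ·R_c·A = 3.961897·11.7460·189.0000 = 8795.412 mm³

Volume = 8795.412 mm³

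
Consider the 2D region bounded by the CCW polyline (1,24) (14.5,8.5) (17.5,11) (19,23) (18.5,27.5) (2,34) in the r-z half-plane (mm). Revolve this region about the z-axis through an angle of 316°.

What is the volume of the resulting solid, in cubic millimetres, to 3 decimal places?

Profile (r,z), 6 vertices: (1,24) (14.5,8.5) (17.5,11) (19,23) (18.5,27.5) (2,34)
edge 0: (1,24)→(14.5,8.5)  cross = 1·8.5 − 14.5·24 = -339.5000; (r_i+r_j)·cross = 15.5·-339.5000 = -5262.2500
edge 1: (14.5,8.5)→(17.5,11)  cross = 14.5·11 − 17.5·8.5 = 10.7500; (r_i+r_j)·cross = 32·10.7500 = 344.0000
edge 2: (17.5,11)→(19,23)  cross = 17.5·23 − 19·11 = 193.5000; (r_i+r_j)·cross = 36.5·193.5000 = 7062.7500
edge 3: (19,23)→(18.5,27.5)  cross = 19·27.5 − 18.5·23 = 97.0000; (r_i+r_j)·cross = 37.5·97.0000 = 3637.5000
edge 4: (18.5,27.5)→(2,34)  cross = 18.5·34 − 2·27.5 = 574.0000; (r_i+r_j)·cross = 20.5·574.0000 = 11767.0000
edge 5: (2,34)→(1,24)  cross = 2·24 − 1·34 = 14.0000; (r_i+r_j)·cross = 3·14.0000 = 42.0000
Σcross = 549.7500 → A = |Σcross|/2 = 274.8750 mm²
Σ(r_i+r_j)·cross = 17591.0000 → first moment M = |Σ|/6 = 2931.8333
R_c = M/A = 2931.8333/274.8750 = 10.6661 mm
θ = 316° = 5.515240 rad
V = θ·R_c·A = 5.515240·10.6661·274.8750 = 16169.766 mm³

Volume = 16169.766 mm³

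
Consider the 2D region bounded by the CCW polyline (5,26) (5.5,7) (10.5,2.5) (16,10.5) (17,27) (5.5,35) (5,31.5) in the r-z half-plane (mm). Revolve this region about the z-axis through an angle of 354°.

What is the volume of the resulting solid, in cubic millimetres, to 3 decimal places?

Profile (r,z), 7 vertices: (5,26) (5.5,7) (10.5,2.5) (16,10.5) (17,27) (5.5,35) (5,31.5)
edge 0: (5,26)→(5.5,7)  cross = 5·7 − 5.5·26 = -108.0000; (r_i+r_j)·cross = 10.5·-108.0000 = -1134.0000
edge 1: (5.5,7)→(10.5,2.5)  cross = 5.5·2.5 − 10.5·7 = -59.7500; (r_i+r_j)·cross = 16·-59.7500 = -956.0000
edge 2: (10.5,2.5)→(16,10.5)  cross = 10.5·10.5 − 16·2.5 = 70.2500; (r_i+r_j)·cross = 26.5·70.2500 = 1861.6250
edge 3: (16,10.5)→(17,27)  cross = 16·27 − 17·10.5 = 253.5000; (r_i+r_j)·cross = 33·253.5000 = 8365.5000
edge 4: (17,27)→(5.5,35)  cross = 17·35 − 5.5·27 = 446.5000; (r_i+r_j)·cross = 22.5·446.5000 = 10046.2500
edge 5: (5.5,35)→(5,31.5)  cross = 5.5·31.5 − 5·35 = -1.7500; (r_i+r_j)·cross = 10.5·-1.7500 = -18.3750
edge 6: (5,31.5)→(5,26)  cross = 5·26 − 5·31.5 = -27.5000; (r_i+r_j)·cross = 10·-27.5000 = -275.0000
Σcross = 573.2500 → A = |Σcross|/2 = 286.6250 mm²
Σ(r_i+r_j)·cross = 17890.0000 → first moment M = |Σ|/6 = 2981.6667
R_c = M/A = 2981.6667/286.6250 = 10.4027 mm
θ = 354° = 6.178466 rad
V = θ·R_c·A = 6.178466·10.4027·286.6250 = 18422.125 mm³

Volume = 18422.125 mm³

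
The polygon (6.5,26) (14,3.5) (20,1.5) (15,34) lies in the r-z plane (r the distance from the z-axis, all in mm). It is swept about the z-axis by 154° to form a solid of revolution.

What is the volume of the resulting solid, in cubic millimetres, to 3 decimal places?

Volume = 8056.422 mm³

Profile (r,z), 4 vertices: (6.5,26) (14,3.5) (20,1.5) (15,34)
edge 0: (6.5,26)→(14,3.5)  cross = 6.5·3.5 − 14·26 = -341.2500; (r_i+r_j)·cross = 20.5·-341.2500 = -6995.6250
edge 1: (14,3.5)→(20,1.5)  cross = 14·1.5 − 20·3.5 = -49.0000; (r_i+r_j)·cross = 34·-49.0000 = -1666.0000
edge 2: (20,1.5)→(15,34)  cross = 20·34 − 15·1.5 = 657.5000; (r_i+r_j)·cross = 35·657.5000 = 23012.5000
edge 3: (15,34)→(6.5,26)  cross = 15·26 − 6.5·34 = 169.0000; (r_i+r_j)·cross = 21.5·169.0000 = 3633.5000
Σcross = 436.2500 → A = |Σcross|/2 = 218.1250 mm²
Σ(r_i+r_j)·cross = 17984.3750 → first moment M = |Σ|/6 = 2997.3958
R_c = M/A = 2997.3958/218.1250 = 13.7416 mm
θ = 154° = 2.687807 rad
V = θ·R_c·A = 2.687807·13.7416·218.1250 = 8056.422 mm³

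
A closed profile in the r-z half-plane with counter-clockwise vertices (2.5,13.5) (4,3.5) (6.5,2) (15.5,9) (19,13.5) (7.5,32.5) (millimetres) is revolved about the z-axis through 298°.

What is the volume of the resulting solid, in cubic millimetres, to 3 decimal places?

Profile (r,z), 6 vertices: (2.5,13.5) (4,3.5) (6.5,2) (15.5,9) (19,13.5) (7.5,32.5)
edge 0: (2.5,13.5)→(4,3.5)  cross = 2.5·3.5 − 4·13.5 = -45.2500; (r_i+r_j)·cross = 6.5·-45.2500 = -294.1250
edge 1: (4,3.5)→(6.5,2)  cross = 4·2 − 6.5·3.5 = -14.7500; (r_i+r_j)·cross = 10.5·-14.7500 = -154.8750
edge 2: (6.5,2)→(15.5,9)  cross = 6.5·9 − 15.5·2 = 27.5000; (r_i+r_j)·cross = 22·27.5000 = 605.0000
edge 3: (15.5,9)→(19,13.5)  cross = 15.5·13.5 − 19·9 = 38.2500; (r_i+r_j)·cross = 34.5·38.2500 = 1319.6250
edge 4: (19,13.5)→(7.5,32.5)  cross = 19·32.5 − 7.5·13.5 = 516.2500; (r_i+r_j)·cross = 26.5·516.2500 = 13680.6250
edge 5: (7.5,32.5)→(2.5,13.5)  cross = 7.5·13.5 − 2.5·32.5 = 20.0000; (r_i+r_j)·cross = 10·20.0000 = 200.0000
Σcross = 542.0000 → A = |Σcross|/2 = 271.0000 mm²
Σ(r_i+r_j)·cross = 15356.2500 → first moment M = |Σ|/6 = 2559.3750
R_c = M/A = 2559.3750/271.0000 = 9.4442 mm
θ = 298° = 5.201081 rad
V = θ·R_c·A = 5.201081·9.4442·271.0000 = 13311.517 mm³

Volume = 13311.517 mm³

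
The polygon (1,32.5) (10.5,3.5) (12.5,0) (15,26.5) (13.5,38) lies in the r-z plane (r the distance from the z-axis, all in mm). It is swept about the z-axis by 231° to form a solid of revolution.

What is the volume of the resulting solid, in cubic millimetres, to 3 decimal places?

Profile (r,z), 5 vertices: (1,32.5) (10.5,3.5) (12.5,0) (15,26.5) (13.5,38)
edge 0: (1,32.5)→(10.5,3.5)  cross = 1·3.5 − 10.5·32.5 = -337.7500; (r_i+r_j)·cross = 11.5·-337.7500 = -3884.1250
edge 1: (10.5,3.5)→(12.5,0)  cross = 10.5·0 − 12.5·3.5 = -43.7500; (r_i+r_j)·cross = 23·-43.7500 = -1006.2500
edge 2: (12.5,0)→(15,26.5)  cross = 12.5·26.5 − 15·0 = 331.2500; (r_i+r_j)·cross = 27.5·331.2500 = 9109.3750
edge 3: (15,26.5)→(13.5,38)  cross = 15·38 − 13.5·26.5 = 212.2500; (r_i+r_j)·cross = 28.5·212.2500 = 6049.1250
edge 4: (13.5,38)→(1,32.5)  cross = 13.5·32.5 − 1·38 = 400.7500; (r_i+r_j)·cross = 14.5·400.7500 = 5810.8750
Σcross = 562.7500 → A = |Σcross|/2 = 281.3750 mm²
Σ(r_i+r_j)·cross = 16079.0000 → first moment M = |Σ|/6 = 2679.8333
R_c = M/A = 2679.8333/281.3750 = 9.5241 mm
θ = 231° = 4.031711 rad
V = θ·R_c·A = 4.031711·9.5241·281.3750 = 10804.312 mm³

Volume = 10804.312 mm³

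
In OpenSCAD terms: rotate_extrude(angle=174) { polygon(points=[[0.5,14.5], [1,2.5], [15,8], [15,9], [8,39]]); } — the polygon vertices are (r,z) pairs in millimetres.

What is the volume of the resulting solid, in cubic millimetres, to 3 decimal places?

Volume = 6365.982 mm³

Profile (r,z), 5 vertices: (0.5,14.5) (1,2.5) (15,8) (15,9) (8,39)
edge 0: (0.5,14.5)→(1,2.5)  cross = 0.5·2.5 − 1·14.5 = -13.2500; (r_i+r_j)·cross = 1.5·-13.2500 = -19.8750
edge 1: (1,2.5)→(15,8)  cross = 1·8 − 15·2.5 = -29.5000; (r_i+r_j)·cross = 16·-29.5000 = -472.0000
edge 2: (15,8)→(15,9)  cross = 15·9 − 15·8 = 15.0000; (r_i+r_j)·cross = 30·15.0000 = 450.0000
edge 3: (15,9)→(8,39)  cross = 15·39 − 8·9 = 513.0000; (r_i+r_j)·cross = 23·513.0000 = 11799.0000
edge 4: (8,39)→(0.5,14.5)  cross = 8·14.5 − 0.5·39 = 96.5000; (r_i+r_j)·cross = 8.5·96.5000 = 820.2500
Σcross = 581.7500 → A = |Σcross|/2 = 290.8750 mm²
Σ(r_i+r_j)·cross = 12577.3750 → first moment M = |Σ|/6 = 2096.2292
R_c = M/A = 2096.2292/290.8750 = 7.2066 mm
θ = 174° = 3.036873 rad
V = θ·R_c·A = 3.036873·7.2066·290.8750 = 6365.982 mm³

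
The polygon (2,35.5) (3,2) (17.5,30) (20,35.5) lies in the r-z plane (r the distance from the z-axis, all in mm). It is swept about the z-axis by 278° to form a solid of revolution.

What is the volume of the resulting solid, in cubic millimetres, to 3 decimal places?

Profile (r,z), 4 vertices: (2,35.5) (3,2) (17.5,30) (20,35.5)
edge 0: (2,35.5)→(3,2)  cross = 2·2 − 3·35.5 = -102.5000; (r_i+r_j)·cross = 5·-102.5000 = -512.5000
edge 1: (3,2)→(17.5,30)  cross = 3·30 − 17.5·2 = 55.0000; (r_i+r_j)·cross = 20.5·55.0000 = 1127.5000
edge 2: (17.5,30)→(20,35.5)  cross = 17.5·35.5 − 20·30 = 21.2500; (r_i+r_j)·cross = 37.5·21.2500 = 796.8750
edge 3: (20,35.5)→(2,35.5)  cross = 20·35.5 − 2·35.5 = 639.0000; (r_i+r_j)·cross = 22·639.0000 = 14058.0000
Σcross = 612.7500 → A = |Σcross|/2 = 306.3750 mm²
Σ(r_i+r_j)·cross = 15469.8750 → first moment M = |Σ|/6 = 2578.3125
R_c = M/A = 2578.3125/306.3750 = 8.4155 mm
θ = 278° = 4.852015 rad
V = θ·R_c·A = 4.852015·8.4155·306.3750 = 12510.012 mm³

Volume = 12510.012 mm³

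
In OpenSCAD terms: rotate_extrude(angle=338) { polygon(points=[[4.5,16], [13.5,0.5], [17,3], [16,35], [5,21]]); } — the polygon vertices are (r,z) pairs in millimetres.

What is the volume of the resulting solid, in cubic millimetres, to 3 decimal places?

Volume = 18113.287 mm³

Profile (r,z), 5 vertices: (4.5,16) (13.5,0.5) (17,3) (16,35) (5,21)
edge 0: (4.5,16)→(13.5,0.5)  cross = 4.5·0.5 − 13.5·16 = -213.7500; (r_i+r_j)·cross = 18·-213.7500 = -3847.5000
edge 1: (13.5,0.5)→(17,3)  cross = 13.5·3 − 17·0.5 = 32.0000; (r_i+r_j)·cross = 30.5·32.0000 = 976.0000
edge 2: (17,3)→(16,35)  cross = 17·35 − 16·3 = 547.0000; (r_i+r_j)·cross = 33·547.0000 = 18051.0000
edge 3: (16,35)→(5,21)  cross = 16·21 − 5·35 = 161.0000; (r_i+r_j)·cross = 21·161.0000 = 3381.0000
edge 4: (5,21)→(4.5,16)  cross = 5·16 − 4.5·21 = -14.5000; (r_i+r_j)·cross = 9.5·-14.5000 = -137.7500
Σcross = 511.7500 → A = |Σcross|/2 = 255.8750 mm²
Σ(r_i+r_j)·cross = 18422.7500 → first moment M = |Σ|/6 = 3070.4583
R_c = M/A = 3070.4583/255.8750 = 11.9998 mm
θ = 338° = 5.899213 rad
V = θ·R_c·A = 5.899213·11.9998·255.8750 = 18113.287 mm³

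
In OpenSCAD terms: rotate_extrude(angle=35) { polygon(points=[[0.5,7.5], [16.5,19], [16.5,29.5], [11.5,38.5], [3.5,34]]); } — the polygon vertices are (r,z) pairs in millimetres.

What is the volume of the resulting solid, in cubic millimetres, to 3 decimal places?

Profile (r,z), 5 vertices: (0.5,7.5) (16.5,19) (16.5,29.5) (11.5,38.5) (3.5,34)
edge 0: (0.5,7.5)→(16.5,19)  cross = 0.5·19 − 16.5·7.5 = -114.2500; (r_i+r_j)·cross = 17·-114.2500 = -1942.2500
edge 1: (16.5,19)→(16.5,29.5)  cross = 16.5·29.5 − 16.5·19 = 173.2500; (r_i+r_j)·cross = 33·173.2500 = 5717.2500
edge 2: (16.5,29.5)→(11.5,38.5)  cross = 16.5·38.5 − 11.5·29.5 = 296.0000; (r_i+r_j)·cross = 28·296.0000 = 8288.0000
edge 3: (11.5,38.5)→(3.5,34)  cross = 11.5·34 − 3.5·38.5 = 256.2500; (r_i+r_j)·cross = 15·256.2500 = 3843.7500
edge 4: (3.5,34)→(0.5,7.5)  cross = 3.5·7.5 − 0.5·34 = 9.2500; (r_i+r_j)·cross = 4·9.2500 = 37.0000
Σcross = 620.5000 → A = |Σcross|/2 = 310.2500 mm²
Σ(r_i+r_j)·cross = 15943.7500 → first moment M = |Σ|/6 = 2657.2917
R_c = M/A = 2657.2917/310.2500 = 8.5650 mm
θ = 35° = 0.610865 rad
V = θ·R_c·A = 0.610865·8.5650·310.2500 = 1623.247 mm³

Volume = 1623.247 mm³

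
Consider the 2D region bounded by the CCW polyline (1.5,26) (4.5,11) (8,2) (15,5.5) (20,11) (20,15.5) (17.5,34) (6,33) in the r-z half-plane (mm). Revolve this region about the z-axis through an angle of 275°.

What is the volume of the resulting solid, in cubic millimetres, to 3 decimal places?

Volume = 23326.825 mm³

Profile (r,z), 8 vertices: (1.5,26) (4.5,11) (8,2) (15,5.5) (20,11) (20,15.5) (17.5,34) (6,33)
edge 0: (1.5,26)→(4.5,11)  cross = 1.5·11 − 4.5·26 = -100.5000; (r_i+r_j)·cross = 6·-100.5000 = -603.0000
edge 1: (4.5,11)→(8,2)  cross = 4.5·2 − 8·11 = -79.0000; (r_i+r_j)·cross = 12.5·-79.0000 = -987.5000
edge 2: (8,2)→(15,5.5)  cross = 8·5.5 − 15·2 = 14.0000; (r_i+r_j)·cross = 23·14.0000 = 322.0000
edge 3: (15,5.5)→(20,11)  cross = 15·11 − 20·5.5 = 55.0000; (r_i+r_j)·cross = 35·55.0000 = 1925.0000
edge 4: (20,11)→(20,15.5)  cross = 20·15.5 − 20·11 = 90.0000; (r_i+r_j)·cross = 40·90.0000 = 3600.0000
edge 5: (20,15.5)→(17.5,34)  cross = 20·34 − 17.5·15.5 = 408.7500; (r_i+r_j)·cross = 37.5·408.7500 = 15328.1250
edge 6: (17.5,34)→(6,33)  cross = 17.5·33 − 6·34 = 373.5000; (r_i+r_j)·cross = 23.5·373.5000 = 8777.2500
edge 7: (6,33)→(1.5,26)  cross = 6·26 − 1.5·33 = 106.5000; (r_i+r_j)·cross = 7.5·106.5000 = 798.7500
Σcross = 868.2500 → A = |Σcross|/2 = 434.1250 mm²
Σ(r_i+r_j)·cross = 29160.6250 → first moment M = |Σ|/6 = 4860.1042
R_c = M/A = 4860.1042/434.1250 = 11.1952 mm
θ = 275° = 4.799655 rad
V = θ·R_c·A = 4.799655·11.1952·434.1250 = 23326.825 mm³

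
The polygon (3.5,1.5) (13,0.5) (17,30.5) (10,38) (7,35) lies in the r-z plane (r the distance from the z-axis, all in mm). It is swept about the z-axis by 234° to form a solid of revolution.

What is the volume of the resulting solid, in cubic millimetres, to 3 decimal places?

Volume = 14162.280 mm³

Profile (r,z), 5 vertices: (3.5,1.5) (13,0.5) (17,30.5) (10,38) (7,35)
edge 0: (3.5,1.5)→(13,0.5)  cross = 3.5·0.5 − 13·1.5 = -17.7500; (r_i+r_j)·cross = 16.5·-17.7500 = -292.8750
edge 1: (13,0.5)→(17,30.5)  cross = 13·30.5 − 17·0.5 = 388.0000; (r_i+r_j)·cross = 30·388.0000 = 11640.0000
edge 2: (17,30.5)→(10,38)  cross = 17·38 − 10·30.5 = 341.0000; (r_i+r_j)·cross = 27·341.0000 = 9207.0000
edge 3: (10,38)→(7,35)  cross = 10·35 − 7·38 = 84.0000; (r_i+r_j)·cross = 17·84.0000 = 1428.0000
edge 4: (7,35)→(3.5,1.5)  cross = 7·1.5 − 3.5·35 = -112.0000; (r_i+r_j)·cross = 10.5·-112.0000 = -1176.0000
Σcross = 683.2500 → A = |Σcross|/2 = 341.6250 mm²
Σ(r_i+r_j)·cross = 20806.1250 → first moment M = |Σ|/6 = 3467.6875
R_c = M/A = 3467.6875/341.6250 = 10.1506 mm
θ = 234° = 4.084070 rad
V = θ·R_c·A = 4.084070·10.1506·341.6250 = 14162.280 mm³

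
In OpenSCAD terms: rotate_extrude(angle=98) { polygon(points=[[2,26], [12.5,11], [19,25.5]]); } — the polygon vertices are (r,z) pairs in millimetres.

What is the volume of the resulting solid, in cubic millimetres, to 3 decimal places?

Volume = 2385.078 mm³

Profile (r,z), 3 vertices: (2,26) (12.5,11) (19,25.5)
edge 0: (2,26)→(12.5,11)  cross = 2·11 − 12.5·26 = -303.0000; (r_i+r_j)·cross = 14.5·-303.0000 = -4393.5000
edge 1: (12.5,11)→(19,25.5)  cross = 12.5·25.5 − 19·11 = 109.7500; (r_i+r_j)·cross = 31.5·109.7500 = 3457.1250
edge 2: (19,25.5)→(2,26)  cross = 19·26 − 2·25.5 = 443.0000; (r_i+r_j)·cross = 21·443.0000 = 9303.0000
Σcross = 249.7500 → A = |Σcross|/2 = 124.8750 mm²
Σ(r_i+r_j)·cross = 8366.6250 → first moment M = |Σ|/6 = 1394.4375
R_c = M/A = 1394.4375/124.8750 = 11.1667 mm
θ = 98° = 1.710423 rad
V = θ·R_c·A = 1.710423·11.1667·124.8750 = 2385.078 mm³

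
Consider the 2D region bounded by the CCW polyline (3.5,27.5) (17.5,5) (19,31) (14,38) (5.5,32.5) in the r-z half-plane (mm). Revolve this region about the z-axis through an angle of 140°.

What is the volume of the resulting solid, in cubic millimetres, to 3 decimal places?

Profile (r,z), 5 vertices: (3.5,27.5) (17.5,5) (19,31) (14,38) (5.5,32.5)
edge 0: (3.5,27.5)→(17.5,5)  cross = 3.5·5 − 17.5·27.5 = -463.7500; (r_i+r_j)·cross = 21·-463.7500 = -9738.7500
edge 1: (17.5,5)→(19,31)  cross = 17.5·31 − 19·5 = 447.5000; (r_i+r_j)·cross = 36.5·447.5000 = 16333.7500
edge 2: (19,31)→(14,38)  cross = 19·38 − 14·31 = 288.0000; (r_i+r_j)·cross = 33·288.0000 = 9504.0000
edge 3: (14,38)→(5.5,32.5)  cross = 14·32.5 − 5.5·38 = 246.0000; (r_i+r_j)·cross = 19.5·246.0000 = 4797.0000
edge 4: (5.5,32.5)→(3.5,27.5)  cross = 5.5·27.5 − 3.5·32.5 = 37.5000; (r_i+r_j)·cross = 9·37.5000 = 337.5000
Σcross = 555.2500 → A = |Σcross|/2 = 277.6250 mm²
Σ(r_i+r_j)·cross = 21233.5000 → first moment M = |Σ|/6 = 3538.9167
R_c = M/A = 3538.9167/277.6250 = 12.7471 mm
θ = 140° = 2.443461 rad
V = θ·R_c·A = 2.443461·12.7471·277.6250 = 8647.205 mm³

Volume = 8647.205 mm³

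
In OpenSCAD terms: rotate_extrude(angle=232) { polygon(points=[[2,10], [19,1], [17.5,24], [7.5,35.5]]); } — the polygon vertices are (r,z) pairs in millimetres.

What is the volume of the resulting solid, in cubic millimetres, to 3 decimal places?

Volume = 15607.165 mm³

Profile (r,z), 4 vertices: (2,10) (19,1) (17.5,24) (7.5,35.5)
edge 0: (2,10)→(19,1)  cross = 2·1 − 19·10 = -188.0000; (r_i+r_j)·cross = 21·-188.0000 = -3948.0000
edge 1: (19,1)→(17.5,24)  cross = 19·24 − 17.5·1 = 438.5000; (r_i+r_j)·cross = 36.5·438.5000 = 16005.2500
edge 2: (17.5,24)→(7.5,35.5)  cross = 17.5·35.5 − 7.5·24 = 441.2500; (r_i+r_j)·cross = 25·441.2500 = 11031.2500
edge 3: (7.5,35.5)→(2,10)  cross = 7.5·10 − 2·35.5 = 4.0000; (r_i+r_j)·cross = 9.5·4.0000 = 38.0000
Σcross = 695.7500 → A = |Σcross|/2 = 347.8750 mm²
Σ(r_i+r_j)·cross = 23126.5000 → first moment M = |Σ|/6 = 3854.4167
R_c = M/A = 3854.4167/347.8750 = 11.0799 mm
θ = 232° = 4.049164 rad
V = θ·R_c·A = 4.049164·11.0799·347.8750 = 15607.165 mm³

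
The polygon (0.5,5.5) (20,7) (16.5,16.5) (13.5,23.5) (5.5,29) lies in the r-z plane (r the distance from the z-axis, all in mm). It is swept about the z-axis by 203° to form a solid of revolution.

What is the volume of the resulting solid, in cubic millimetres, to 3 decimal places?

Volume = 9255.102 mm³

Profile (r,z), 5 vertices: (0.5,5.5) (20,7) (16.5,16.5) (13.5,23.5) (5.5,29)
edge 0: (0.5,5.5)→(20,7)  cross = 0.5·7 − 20·5.5 = -106.5000; (r_i+r_j)·cross = 20.5·-106.5000 = -2183.2500
edge 1: (20,7)→(16.5,16.5)  cross = 20·16.5 − 16.5·7 = 214.5000; (r_i+r_j)·cross = 36.5·214.5000 = 7829.2500
edge 2: (16.5,16.5)→(13.5,23.5)  cross = 16.5·23.5 − 13.5·16.5 = 165.0000; (r_i+r_j)·cross = 30·165.0000 = 4950.0000
edge 3: (13.5,23.5)→(5.5,29)  cross = 13.5·29 − 5.5·23.5 = 262.2500; (r_i+r_j)·cross = 19·262.2500 = 4982.7500
edge 4: (5.5,29)→(0.5,5.5)  cross = 5.5·5.5 − 0.5·29 = 15.7500; (r_i+r_j)·cross = 6·15.7500 = 94.5000
Σcross = 551.0000 → A = |Σcross|/2 = 275.5000 mm²
Σ(r_i+r_j)·cross = 15673.2500 → first moment M = |Σ|/6 = 2612.2083
R_c = M/A = 2612.2083/275.5000 = 9.4817 mm
θ = 203° = 3.543018 rad
V = θ·R_c·A = 3.543018·9.4817·275.5000 = 9255.102 mm³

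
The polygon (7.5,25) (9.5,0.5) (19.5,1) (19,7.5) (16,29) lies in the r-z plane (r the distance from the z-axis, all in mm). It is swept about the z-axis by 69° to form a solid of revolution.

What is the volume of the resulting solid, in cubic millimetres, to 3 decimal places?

Profile (r,z), 5 vertices: (7.5,25) (9.5,0.5) (19.5,1) (19,7.5) (16,29)
edge 0: (7.5,25)→(9.5,0.5)  cross = 7.5·0.5 − 9.5·25 = -233.7500; (r_i+r_j)·cross = 17·-233.7500 = -3973.7500
edge 1: (9.5,0.5)→(19.5,1)  cross = 9.5·1 − 19.5·0.5 = -0.2500; (r_i+r_j)·cross = 29·-0.2500 = -7.2500
edge 2: (19.5,1)→(19,7.5)  cross = 19.5·7.5 − 19·1 = 127.2500; (r_i+r_j)·cross = 38.5·127.2500 = 4899.1250
edge 3: (19,7.5)→(16,29)  cross = 19·29 − 16·7.5 = 431.0000; (r_i+r_j)·cross = 35·431.0000 = 15085.0000
edge 4: (16,29)→(7.5,25)  cross = 16·25 − 7.5·29 = 182.5000; (r_i+r_j)·cross = 23.5·182.5000 = 4288.7500
Σcross = 506.7500 → A = |Σcross|/2 = 253.3750 mm²
Σ(r_i+r_j)·cross = 20291.8750 → first moment M = |Σ|/6 = 3381.9792
R_c = M/A = 3381.9792/253.3750 = 13.3477 mm
θ = 69° = 1.204277 rad
V = θ·R_c·A = 1.204277·13.3477·253.3750 = 4072.840 mm³

Volume = 4072.840 mm³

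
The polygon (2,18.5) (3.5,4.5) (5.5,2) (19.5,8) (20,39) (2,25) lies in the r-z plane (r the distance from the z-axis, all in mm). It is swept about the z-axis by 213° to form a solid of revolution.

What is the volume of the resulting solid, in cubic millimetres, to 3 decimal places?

Volume = 20205.124 mm³

Profile (r,z), 6 vertices: (2,18.5) (3.5,4.5) (5.5,2) (19.5,8) (20,39) (2,25)
edge 0: (2,18.5)→(3.5,4.5)  cross = 2·4.5 − 3.5·18.5 = -55.7500; (r_i+r_j)·cross = 5.5·-55.7500 = -306.6250
edge 1: (3.5,4.5)→(5.5,2)  cross = 3.5·2 − 5.5·4.5 = -17.7500; (r_i+r_j)·cross = 9·-17.7500 = -159.7500
edge 2: (5.5,2)→(19.5,8)  cross = 5.5·8 − 19.5·2 = 5.0000; (r_i+r_j)·cross = 25·5.0000 = 125.0000
edge 3: (19.5,8)→(20,39)  cross = 19.5·39 − 20·8 = 600.5000; (r_i+r_j)·cross = 39.5·600.5000 = 23719.7500
edge 4: (20,39)→(2,25)  cross = 20·25 − 2·39 = 422.0000; (r_i+r_j)·cross = 22·422.0000 = 9284.0000
edge 5: (2,25)→(2,18.5)  cross = 2·18.5 − 2·25 = -13.0000; (r_i+r_j)·cross = 4·-13.0000 = -52.0000
Σcross = 941.0000 → A = |Σcross|/2 = 470.5000 mm²
Σ(r_i+r_j)·cross = 32610.3750 → first moment M = |Σ|/6 = 5435.0625
R_c = M/A = 5435.0625/470.5000 = 11.5517 mm
θ = 213° = 3.717551 rad
V = θ·R_c·A = 3.717551·11.5517·470.5000 = 20205.124 mm³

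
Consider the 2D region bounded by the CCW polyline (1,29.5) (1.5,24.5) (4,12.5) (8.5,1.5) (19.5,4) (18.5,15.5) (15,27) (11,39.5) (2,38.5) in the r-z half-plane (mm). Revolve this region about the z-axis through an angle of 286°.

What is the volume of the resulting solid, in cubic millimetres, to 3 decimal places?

Profile (r,z), 9 vertices: (1,29.5) (1.5,24.5) (4,12.5) (8.5,1.5) (19.5,4) (18.5,15.5) (15,27) (11,39.5) (2,38.5)
edge 0: (1,29.5)→(1.5,24.5)  cross = 1·24.5 − 1.5·29.5 = -19.7500; (r_i+r_j)·cross = 2.5·-19.7500 = -49.3750
edge 1: (1.5,24.5)→(4,12.5)  cross = 1.5·12.5 − 4·24.5 = -79.2500; (r_i+r_j)·cross = 5.5·-79.2500 = -435.8750
edge 2: (4,12.5)→(8.5,1.5)  cross = 4·1.5 − 8.5·12.5 = -100.2500; (r_i+r_j)·cross = 12.5·-100.2500 = -1253.1250
edge 3: (8.5,1.5)→(19.5,4)  cross = 8.5·4 − 19.5·1.5 = 4.7500; (r_i+r_j)·cross = 28·4.7500 = 133.0000
edge 4: (19.5,4)→(18.5,15.5)  cross = 19.5·15.5 − 18.5·4 = 228.2500; (r_i+r_j)·cross = 38·228.2500 = 8673.5000
edge 5: (18.5,15.5)→(15,27)  cross = 18.5·27 − 15·15.5 = 267.0000; (r_i+r_j)·cross = 33.5·267.0000 = 8944.5000
edge 6: (15,27)→(11,39.5)  cross = 15·39.5 − 11·27 = 295.5000; (r_i+r_j)·cross = 26·295.5000 = 7683.0000
edge 7: (11,39.5)→(2,38.5)  cross = 11·38.5 − 2·39.5 = 344.5000; (r_i+r_j)·cross = 13·344.5000 = 4478.5000
edge 8: (2,38.5)→(1,29.5)  cross = 2·29.5 − 1·38.5 = 20.5000; (r_i+r_j)·cross = 3·20.5000 = 61.5000
Σcross = 961.2500 → A = |Σcross|/2 = 480.6250 mm²
Σ(r_i+r_j)·cross = 28235.6250 → first moment M = |Σ|/6 = 4705.9375
R_c = M/A = 4705.9375/480.6250 = 9.7913 mm
θ = 286° = 4.991642 rad
V = θ·R_c·A = 4.991642·9.7913·480.6250 = 23490.354 mm³

Volume = 23490.354 mm³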